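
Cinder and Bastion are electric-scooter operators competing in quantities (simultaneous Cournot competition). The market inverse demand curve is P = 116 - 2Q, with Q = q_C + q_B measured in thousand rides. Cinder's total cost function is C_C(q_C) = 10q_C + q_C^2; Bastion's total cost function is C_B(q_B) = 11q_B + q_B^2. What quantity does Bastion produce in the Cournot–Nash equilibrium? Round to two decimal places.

13.06

Cinder's profit: π_C = (116 - 2Q)q_C - (10q_C + q_C²). Setting ∂π_C/∂q_C = 0: 106 - 6q_C - 2(q_B) = 0.
Bastion's profit: π_B = (116 - 2Q)q_B - (11q_B + q_B²). Setting ∂π_B/∂q_B = 0: 105 - 6q_B - 2(q_C) = 0.
Rearranging gives the reaction functions q_C = (106 - 2q_B)/6 and q_B = (105 - 2q_C)/6.
Solving the pair: q_C = 213/16, q_B = 209/16.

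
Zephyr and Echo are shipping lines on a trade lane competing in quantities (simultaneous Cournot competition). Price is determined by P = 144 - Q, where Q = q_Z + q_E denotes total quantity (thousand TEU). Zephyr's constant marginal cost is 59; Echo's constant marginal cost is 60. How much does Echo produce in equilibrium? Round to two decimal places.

Zephyr's profit: π_Z = (144 - Q)q_Z - (59q_Z). Setting ∂π_Z/∂q_Z = 0: 85 - 2q_Z - (q_E) = 0.
Echo's first-order condition: 84 - 2q_E - (q_Z) = 0.
Rearranging gives the reaction functions q_Z = (85 - q_E)/2 and q_E = (84 - q_Z)/2.
Solving the pair: q_Z = 86/3, q_E = 83/3.

27.67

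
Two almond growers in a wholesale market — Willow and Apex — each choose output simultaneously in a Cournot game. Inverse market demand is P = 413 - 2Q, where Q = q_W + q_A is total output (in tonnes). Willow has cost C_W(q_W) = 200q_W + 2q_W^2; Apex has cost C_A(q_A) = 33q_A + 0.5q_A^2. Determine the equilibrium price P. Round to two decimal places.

Willow's profit: π_W = (413 - 2Q)q_W - (200q_W + 2q_W²). Setting ∂π_W/∂q_W = 0: 213 - 8q_W - 2(q_A) = 0.
Apex's first-order condition: 380 - 5q_A - 2(q_W) = 0.
So q_W = (213 - 2q_A)/8 and q_A = (380 - 2q_W)/5.
Substituting one into the other gives q_W = 305/36 and q_A = 1307/18.
Total output Q = 973/12, so price P = 413 - 2·(973/12) = 1505/6.

250.83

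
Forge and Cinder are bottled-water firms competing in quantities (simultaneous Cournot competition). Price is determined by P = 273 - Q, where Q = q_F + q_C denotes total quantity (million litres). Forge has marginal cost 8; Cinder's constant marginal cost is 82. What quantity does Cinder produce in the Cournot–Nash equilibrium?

Forge's profit: π_F = (273 - Q)q_F - (8q_F). Setting ∂π_F/∂q_F = 0: 265 - 2q_F - (q_C) = 0.
Cinder's first-order condition: 191 - 2q_C - (q_F) = 0.
Best responses: q_F = (265 - q_C)/2, q_C = (191 - q_F)/2.
Solving the pair: q_F = 113, q_C = 39.

39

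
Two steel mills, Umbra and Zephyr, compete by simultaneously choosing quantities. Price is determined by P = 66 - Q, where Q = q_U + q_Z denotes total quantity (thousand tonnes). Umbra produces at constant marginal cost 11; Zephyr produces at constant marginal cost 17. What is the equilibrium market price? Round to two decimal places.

Umbra's profit: π_U = (66 - Q)q_U - (11q_U). Setting ∂π_U/∂q_U = 0: 55 - 2q_U - (q_Z) = 0.
Zephyr's first-order condition: 49 - 2q_Z - (q_U) = 0.
Best responses: q_U = (55 - q_Z)/2, q_Z = (49 - q_U)/2.
Solving the pair: q_U = 61/3, q_Z = 43/3.
Total output Q = 104/3, so price P = 66 - 104/3 = 94/3.

31.33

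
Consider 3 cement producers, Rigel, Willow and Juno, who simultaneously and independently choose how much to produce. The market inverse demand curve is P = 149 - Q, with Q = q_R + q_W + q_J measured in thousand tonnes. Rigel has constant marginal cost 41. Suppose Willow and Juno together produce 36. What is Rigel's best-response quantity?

36

With rivals' combined output fixed at 36, Rigel's profit is π_R = (149 - 36 - q_R)q_R - (41q_R) = (113 - q_R)q_R - (41q_R).
∂π_R/∂q_R = 72 - 2q_R = 0, so q_R = 36.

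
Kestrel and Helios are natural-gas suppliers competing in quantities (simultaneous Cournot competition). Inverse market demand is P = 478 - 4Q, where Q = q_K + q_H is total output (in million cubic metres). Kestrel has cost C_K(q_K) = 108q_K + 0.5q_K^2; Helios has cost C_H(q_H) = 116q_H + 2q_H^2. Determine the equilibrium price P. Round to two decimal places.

270.61

Kestrel's profit: π_K = (478 - 4Q)q_K - (108q_K + (1/2)q_K²). Setting ∂π_K/∂q_K = 0: 370 - 9q_K - 4(q_H) = 0.
Helios's first-order condition: 362 - 12q_H - 4(q_K) = 0.
So q_K = (370 - 4q_H)/9 and q_H = (362 - 4q_K)/12.
Solving the pair: q_K = 748/23, q_H = 889/46.
Total output Q = 51.8478, so price P = 478 - 4·51.8478 = 270.6087.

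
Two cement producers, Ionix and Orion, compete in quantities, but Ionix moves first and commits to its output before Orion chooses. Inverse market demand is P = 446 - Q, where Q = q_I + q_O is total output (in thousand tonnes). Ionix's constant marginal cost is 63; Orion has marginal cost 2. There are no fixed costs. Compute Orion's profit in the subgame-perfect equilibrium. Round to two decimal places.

The follower Orion best-responds to any q_I: π_O = (446 - Q)q_O - 2q_O.
Setting the follower's marginal profit to zero, 444 - q_I - 2q_O = 0, i.e. q_O = (444 - q_I)/2.
The leader anticipates this reaction. Substituting into P = 446 - Q gives P = 224 - (1/2)q_I, so π_I = (224 - (1/2)q_I)q_I - 63q_I.
Leader FOC: 161 - q_I = 0, so q_I = 161.
Then q_O = (444 - 161)/2 = 283/2.
Price P = 446 - 605/2 = 287/2.
Orion's profit: (287/2 - 2)·(283/2) = 20022.2500.

20022.25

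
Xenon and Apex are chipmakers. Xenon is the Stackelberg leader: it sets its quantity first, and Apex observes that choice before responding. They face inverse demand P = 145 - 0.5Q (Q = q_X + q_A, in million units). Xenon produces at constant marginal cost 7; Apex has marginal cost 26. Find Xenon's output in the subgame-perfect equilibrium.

Solve by backward induction. Given q_X, the follower Apex maximises π_A = (145 - (1/2)q_X - (1/2)q_A)q_A - 26q_A.
∂π_A/∂q_A = 119 - (1/2)q_X - q_A = 0 gives the reaction function q_A = (119 - (1/2)q_X).
The leader anticipates this reaction. Substituting into P = 145 - 0.5Q gives P = 171/2 - (1/4)q_X, so π_X = (171/2 - (1/4)q_X)q_X - 7q_X.
Leader FOC: 157/2 - (1/2)q_X = 0, so q_X = 157.
Then q_A = (119 - (1/2)·157) = 81/2.

157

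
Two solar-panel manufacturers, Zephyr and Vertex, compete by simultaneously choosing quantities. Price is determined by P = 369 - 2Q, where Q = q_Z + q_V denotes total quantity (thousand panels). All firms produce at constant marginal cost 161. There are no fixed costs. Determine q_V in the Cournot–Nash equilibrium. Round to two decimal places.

34.67

Each firm earns π_i = (369 - 2Q)q_i - 161q_i.
First-order condition (treating rivals' output as given): 208 - 4q_i - 2q_j = 0.
With identical firms every q_j equals q_i, so q_j = q_i and 208 = 6q_i, giving q_i = 104/3.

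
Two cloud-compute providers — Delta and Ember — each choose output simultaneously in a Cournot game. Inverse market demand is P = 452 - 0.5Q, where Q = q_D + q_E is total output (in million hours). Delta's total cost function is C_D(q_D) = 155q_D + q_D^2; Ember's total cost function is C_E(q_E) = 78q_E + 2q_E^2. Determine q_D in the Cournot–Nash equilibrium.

88

Delta's profit: π_D = (452 - 0.5Q)q_D - (155q_D + q_D²). Setting ∂π_D/∂q_D = 0: 297 - 3q_D - (1/2)(q_E) = 0.
Ember's profit: π_E = (452 - 0.5Q)q_E - (78q_E + 2q_E²). Setting ∂π_E/∂q_E = 0: 374 - 5q_E - (1/2)(q_D) = 0.
So q_D = (297 - (1/2)q_E)/3 and q_E = (374 - (1/2)q_D)/5.
Substituting one into the other gives q_D = 88 and q_E = 66.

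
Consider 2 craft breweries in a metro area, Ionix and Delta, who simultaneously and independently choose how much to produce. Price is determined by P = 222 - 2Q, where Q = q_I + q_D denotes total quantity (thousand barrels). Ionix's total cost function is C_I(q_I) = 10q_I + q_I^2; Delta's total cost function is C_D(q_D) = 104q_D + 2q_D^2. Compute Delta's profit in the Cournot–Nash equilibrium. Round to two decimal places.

Ionix's profit: π_I = (222 - 2Q)q_I - (10q_I + q_I²). Setting ∂π_I/∂q_I = 0: 212 - 6q_I - 2(q_D) = 0.
Delta's first-order condition: 118 - 8q_D - 2(q_I) = 0.
Rearranging gives the reaction functions q_I = (212 - 2q_D)/6 and q_D = (118 - 2q_I)/8.
Solving the pair: q_I = 365/11, q_D = 71/11.
Price P = 222 - 2·(436/11) = 1570/11.
Delta's profit: (1570/11)·(71/11) - 104·(71/11) - 2(71/11)² = 166.6446.

166.64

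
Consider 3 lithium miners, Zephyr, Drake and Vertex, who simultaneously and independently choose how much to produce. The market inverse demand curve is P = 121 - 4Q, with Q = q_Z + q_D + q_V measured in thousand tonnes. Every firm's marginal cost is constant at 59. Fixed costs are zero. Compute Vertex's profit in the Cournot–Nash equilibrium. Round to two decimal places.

Each firm earns π_i = (121 - 4Q)q_i - 59q_i.
Setting ∂π_i/∂q_i = 0 with rivals' quantities fixed: 62 - 8q_i - 4·Σ_{j≠i} q_j = 0.
By symmetry each firm produces the same amount; substituting Σ_{j≠i} q_j = 2q_i yields q_i = 62/16 = 31/8.
Price P = 121 - 4·(93/8) = 149/2.
Vertex's profit: (149/2 - 59)·(31/8) = 961/16.

60.06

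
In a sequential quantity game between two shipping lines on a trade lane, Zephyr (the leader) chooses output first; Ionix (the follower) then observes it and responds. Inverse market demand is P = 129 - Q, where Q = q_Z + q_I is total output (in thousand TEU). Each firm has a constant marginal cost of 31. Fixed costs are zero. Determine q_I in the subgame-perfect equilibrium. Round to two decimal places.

24.50

The follower Ionix best-responds to any q_Z: π_I = (129 - Q)q_I - 31q_I.
∂π_I/∂q_I = 98 - q_Z - 2q_I = 0 gives the reaction function q_I = (98 - q_Z)/2.
The leader anticipates this reaction. Substituting into P = 129 - Q gives P = 80 - (1/2)q_Z, so π_Z = (80 - (1/2)q_Z)q_Z - 31q_Z.
The leader's first-order condition 49 - q_Z = 0 yields q_Z = 49.
Then q_I = (98 - 49)/2 = 49/2.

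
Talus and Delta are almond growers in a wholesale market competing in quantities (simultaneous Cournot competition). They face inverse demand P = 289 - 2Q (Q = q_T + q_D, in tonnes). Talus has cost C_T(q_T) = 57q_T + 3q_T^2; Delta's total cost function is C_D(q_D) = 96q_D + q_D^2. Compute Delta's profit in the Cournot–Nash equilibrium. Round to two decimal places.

2055.95

Talus's profit: π_T = (289 - 2Q)q_T - (57q_T + 3q_T²). Setting ∂π_T/∂q_T = 0: 232 - 10q_T - 2(q_D) = 0.
Delta's profit: π_D = (289 - 2Q)q_D - (96q_D + q_D²). Setting ∂π_D/∂q_D = 0: 193 - 6q_D - 2(q_T) = 0.
Rearranging gives the reaction functions q_T = (232 - 2q_D)/10 and q_D = (193 - 2q_T)/6.
Substituting one into the other gives q_T = 503/28 and q_D = 733/28.
Price P = 289 - 2·(309/7) = 1405/7.
Delta's profit: (1405/7)·(733/28) - 96·(733/28) - (733/28)² = 2055.9528.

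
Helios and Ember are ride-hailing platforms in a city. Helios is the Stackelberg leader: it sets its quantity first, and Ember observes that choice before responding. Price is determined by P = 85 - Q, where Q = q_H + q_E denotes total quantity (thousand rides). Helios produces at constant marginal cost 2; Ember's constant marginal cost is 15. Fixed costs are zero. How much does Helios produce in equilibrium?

Solve by backward induction. Given q_H, the follower Ember maximises π_E = (85 - q_H - q_E)q_E - 15q_E.
Follower FOC: 70 - q_H - 2q_E = 0, so q_E(q_H) = (70 - q_H)/2.
Helios substitutes q_E(q_H) into its own profit: π_H = q_H(85 - q_H - (70 - q_H)/2) - 2q_H = (50 - (1/2)q_H)q_H - 2q_H.
Maximising: ∂π_H/∂q_H = 48 - q_H = 0, giving q_H = 48.
Then q_E = (70 - 48)/2 = 11.

48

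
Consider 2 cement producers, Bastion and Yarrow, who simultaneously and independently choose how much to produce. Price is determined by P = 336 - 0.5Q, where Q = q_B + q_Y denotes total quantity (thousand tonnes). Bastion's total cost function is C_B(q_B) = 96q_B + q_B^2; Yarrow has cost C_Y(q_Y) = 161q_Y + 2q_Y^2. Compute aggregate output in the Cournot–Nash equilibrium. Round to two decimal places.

Bastion's profit: π_B = (336 - 0.5Q)q_B - (96q_B + q_B²). Setting ∂π_B/∂q_B = 0: 240 - 3q_B - (1/2)(q_Y) = 0.
Yarrow's first-order condition: 175 - 5q_Y - (1/2)(q_B) = 0.
So q_B = (240 - (1/2)q_Y)/3 and q_Y = (175 - (1/2)q_B)/5.
Solving the pair: q_B = 75.4237, q_Y = 1620/59.
Total output Q = 75.4237 + 1620/59 = 102.8814.

102.88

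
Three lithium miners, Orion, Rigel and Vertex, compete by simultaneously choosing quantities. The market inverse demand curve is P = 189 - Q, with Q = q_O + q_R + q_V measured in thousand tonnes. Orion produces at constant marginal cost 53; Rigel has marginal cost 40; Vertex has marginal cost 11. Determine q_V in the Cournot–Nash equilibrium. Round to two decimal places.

62.25

Orion's profit: π_O = (189 - Q)q_O - (53q_O). Setting ∂π_O/∂q_O = 0: 136 - 2q_O - (q_R + q_V) = 0.
Rigel's profit: π_R = (189 - Q)q_R - (40q_R). Setting ∂π_R/∂q_R = 0: 149 - 2q_R - (q_O + q_V) = 0.
Vertex's profit: π_V = (189 - Q)q_V - (11q_V). Setting ∂π_V/∂q_V = 0: 178 - 2q_V - (q_O + q_R) = 0.
Adding the 3 conditions: 463 − 2Q − 2Q = 0, i.e. Q = 463/4.
Back-substituting: q_O = (136 − 463/4) = 81/4, q_R = (149 − 463/4) = 133/4, q_V = (178 − 463/4) = 249/4.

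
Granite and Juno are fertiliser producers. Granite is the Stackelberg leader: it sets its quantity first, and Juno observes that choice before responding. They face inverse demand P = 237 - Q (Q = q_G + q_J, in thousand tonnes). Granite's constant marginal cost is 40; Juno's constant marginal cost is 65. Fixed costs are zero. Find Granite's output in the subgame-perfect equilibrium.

Solve by backward induction. Given q_G, the follower Juno maximises π_J = (237 - q_G - q_J)q_J - 65q_J.
∂π_J/∂q_J = 172 - q_G - 2q_J = 0 gives the reaction function q_J = (172 - q_G)/2.
The leader anticipates this reaction. Substituting into P = 237 - Q gives P = 151 - (1/2)q_G, so π_G = (151 - (1/2)q_G)q_G - 40q_G.
Leader FOC: 111 - q_G = 0, so q_G = 111.
Then q_J = (172 - 111)/2 = 61/2.

111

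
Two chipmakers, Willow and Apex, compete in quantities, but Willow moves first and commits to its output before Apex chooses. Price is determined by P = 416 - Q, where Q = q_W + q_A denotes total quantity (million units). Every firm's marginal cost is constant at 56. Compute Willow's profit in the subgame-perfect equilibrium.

Solve by backward induction. Given q_W, the follower Apex maximises π_A = (416 - q_W - q_A)q_A - 56q_A.
Setting the follower's marginal profit to zero, 360 - q_W - 2q_A = 0, i.e. q_A = (360 - q_W)/2.
Willow substitutes q_A(q_W) into its own profit: π_W = q_W(416 - q_W - (360 - q_W)/2) - 56q_W = (236 - (1/2)q_W)q_W - 56q_W.
The leader's first-order condition 180 - q_W = 0 yields q_W = 180.
Then q_A = (360 - 180)/2 = 90.
Price P = 416 - 270 = 146.
Willow's profit: (146 - 56)·180 = 16200.

16200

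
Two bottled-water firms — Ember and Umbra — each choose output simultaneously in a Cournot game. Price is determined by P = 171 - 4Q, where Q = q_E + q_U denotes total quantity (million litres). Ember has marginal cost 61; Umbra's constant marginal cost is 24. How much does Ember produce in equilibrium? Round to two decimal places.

Ember's profit: π_E = (171 - 4Q)q_E - (61q_E). Setting ∂π_E/∂q_E = 0: 110 - 8q_E - 4(q_U) = 0.
Umbra's first-order condition: 147 - 8q_U - 4(q_E) = 0.
So q_E = (110 - 4q_U)/8 and q_U = (147 - 4q_E)/8.
Substituting one into the other gives q_E = 73/12 and q_U = 46/3.

6.08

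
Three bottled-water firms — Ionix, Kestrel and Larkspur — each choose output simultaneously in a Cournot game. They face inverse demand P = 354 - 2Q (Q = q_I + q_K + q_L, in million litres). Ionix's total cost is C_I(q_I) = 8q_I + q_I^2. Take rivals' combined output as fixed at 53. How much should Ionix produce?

40

With rivals' combined output fixed at 53, Ionix's profit is π_I = (354 - 2·53 - 2q_I)q_I - (8q_I + q_I²) = (248 - 2q_I)q_I - (8q_I + q_I²).
∂π_I/∂q_I = 240 - 6q_I = 0, so q_I = 40.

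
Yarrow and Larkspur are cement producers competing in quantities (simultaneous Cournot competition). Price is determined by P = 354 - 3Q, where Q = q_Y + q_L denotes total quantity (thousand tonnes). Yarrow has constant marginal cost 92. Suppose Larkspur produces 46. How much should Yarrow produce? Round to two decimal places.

With the rival's output fixed at 46, Yarrow's profit is π_Y = (354 - 3·46 - 3q_Y)q_Y - (92q_Y) = (216 - 3q_Y)q_Y - (92q_Y).
∂π_Y/∂q_Y = 124 - 6q_Y = 0, so q_Y = 62/3.

20.67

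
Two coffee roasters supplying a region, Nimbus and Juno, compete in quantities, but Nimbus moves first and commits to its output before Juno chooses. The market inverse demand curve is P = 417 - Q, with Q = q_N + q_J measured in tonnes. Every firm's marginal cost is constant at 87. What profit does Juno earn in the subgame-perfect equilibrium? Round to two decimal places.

The follower Juno best-responds to any q_N: π_J = (417 - Q)q_J - 87q_J.
Setting the follower's marginal profit to zero, 330 - q_N - 2q_J = 0, i.e. q_J = (330 - q_N)/2.
The leader anticipates this reaction. Substituting into P = 417 - Q gives P = 252 - (1/2)q_N, so π_N = (252 - (1/2)q_N)q_N - 87q_N.
Leader FOC: 165 - q_N = 0, so q_N = 165.
Then q_J = (330 - 165)/2 = 165/2.
Price P = 417 - 495/2 = 339/2.
Juno's profit: (339/2 - 87)·(165/2) = 6806.2500.

6806.25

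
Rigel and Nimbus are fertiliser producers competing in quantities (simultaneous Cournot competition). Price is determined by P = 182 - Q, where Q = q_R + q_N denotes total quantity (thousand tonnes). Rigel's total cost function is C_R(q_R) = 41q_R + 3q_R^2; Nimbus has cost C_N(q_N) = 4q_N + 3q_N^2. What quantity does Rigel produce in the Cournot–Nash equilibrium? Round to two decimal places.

15.08

Rigel's profit: π_R = (182 - Q)q_R - (41q_R + 3q_R²). Setting ∂π_R/∂q_R = 0: 141 - 8q_R - (q_N) = 0.
Nimbus's profit: π_N = (182 - Q)q_N - (4q_N + 3q_N²). Setting ∂π_N/∂q_N = 0: 178 - 8q_N - (q_R) = 0.
So q_R = (141 - q_N)/8 and q_N = (178 - q_R)/8.
Substituting one into the other gives q_R = 950/63 and q_N = 1283/63.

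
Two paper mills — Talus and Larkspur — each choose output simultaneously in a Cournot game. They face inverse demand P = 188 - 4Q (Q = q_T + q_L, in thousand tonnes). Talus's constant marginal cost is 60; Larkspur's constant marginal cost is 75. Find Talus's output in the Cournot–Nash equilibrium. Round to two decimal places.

Talus's profit: π_T = (188 - 4Q)q_T - (60q_T). Setting ∂π_T/∂q_T = 0: 128 - 8q_T - 4(q_L) = 0.
Larkspur's profit: π_L = (188 - 4Q)q_L - (75q_L). Setting ∂π_L/∂q_L = 0: 113 - 8q_L - 4(q_T) = 0.
So q_T = (128 - 4q_L)/8 and q_L = (113 - 4q_T)/8.
Solving the pair: q_T = 143/12, q_L = 49/6.

11.92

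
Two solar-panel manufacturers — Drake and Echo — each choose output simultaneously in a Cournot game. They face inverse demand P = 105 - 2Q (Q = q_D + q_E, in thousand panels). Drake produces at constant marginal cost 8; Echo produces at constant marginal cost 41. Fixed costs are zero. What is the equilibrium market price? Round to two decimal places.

Drake's profit: π_D = (105 - 2Q)q_D - (8q_D). Setting ∂π_D/∂q_D = 0: 97 - 4q_D - 2(q_E) = 0.
Echo's profit: π_E = (105 - 2Q)q_E - (41q_E). Setting ∂π_E/∂q_E = 0: 64 - 4q_E - 2(q_D) = 0.
Rearranging gives the reaction functions q_D = (97 - 2q_E)/4 and q_E = (64 - 2q_D)/4.
Substituting one into the other gives q_D = 65/3 and q_E = 31/6.
Total output Q = 161/6, so price P = 105 - 2·(161/6) = 154/3.

51.33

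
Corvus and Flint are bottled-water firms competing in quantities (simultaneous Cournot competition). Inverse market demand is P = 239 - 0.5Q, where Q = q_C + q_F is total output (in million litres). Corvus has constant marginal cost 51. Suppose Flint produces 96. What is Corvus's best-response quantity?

With the rival's output fixed at 96, Corvus's profit is π_C = (239 - (1/2)·96 - (1/2)q_C)q_C - (51q_C) = (191 - (1/2)q_C)q_C - (51q_C).
∂π_C/∂q_C = 140 - q_C = 0, so q_C = 140.

140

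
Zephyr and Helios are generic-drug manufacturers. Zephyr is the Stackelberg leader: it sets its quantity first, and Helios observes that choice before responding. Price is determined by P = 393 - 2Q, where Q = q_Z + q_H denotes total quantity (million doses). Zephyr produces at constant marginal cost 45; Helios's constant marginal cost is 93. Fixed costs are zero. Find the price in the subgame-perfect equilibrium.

The follower Helios best-responds to any q_Z: π_H = (393 - 2Q)q_H - 93q_H.
∂π_H/∂q_H = 300 - 2q_Z - 4q_H = 0 gives the reaction function q_H = (300 - 2q_Z)/4.
Zephyr substitutes q_H(q_Z) into its own profit: π_Z = q_Z(393 - 2q_Z - (300 - 2q_Z)/2) - 45q_Z = (243 - q_Z)q_Z - 45q_Z.
The leader's first-order condition 198 - 2q_Z = 0 yields q_Z = 99.
Then q_H = (300 - 2·99)/4 = 51/2.
Total output Q = 249/2, so price P = 393 - 2·(249/2) = 144.

144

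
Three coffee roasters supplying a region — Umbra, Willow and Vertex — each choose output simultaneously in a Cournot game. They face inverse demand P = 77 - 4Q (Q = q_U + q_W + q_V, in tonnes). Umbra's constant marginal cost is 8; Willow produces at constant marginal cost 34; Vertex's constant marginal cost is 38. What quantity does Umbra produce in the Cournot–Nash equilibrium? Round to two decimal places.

7.81

Umbra's profit: π_U = (77 - 4Q)q_U - (8q_U). Setting ∂π_U/∂q_U = 0: 69 - 8q_U - 4(q_W + q_V) = 0.
Willow's first-order condition: 43 - 8q_W - 4(q_U + q_V) = 0.
Vertex's first-order condition: 39 - 8q_V - 4(q_U + q_W) = 0.
Adding the 3 conditions: 151 − 8Q − 8Q = 0, i.e. Q = 151/16.
Back-substituting: q_U = (69 − 151/4)/4 = 125/16, q_W = (43 − 151/4)/4 = 21/16, q_V = (39 − 151/4)/4 = 5/16.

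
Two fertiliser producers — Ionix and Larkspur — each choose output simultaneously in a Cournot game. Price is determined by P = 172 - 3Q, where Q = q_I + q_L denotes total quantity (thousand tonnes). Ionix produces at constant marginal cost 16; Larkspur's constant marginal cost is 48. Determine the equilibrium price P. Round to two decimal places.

Ionix's profit: π_I = (172 - 3Q)q_I - (16q_I). Setting ∂π_I/∂q_I = 0: 156 - 6q_I - 3(q_L) = 0.
Larkspur's first-order condition: 124 - 6q_L - 3(q_I) = 0.
Rearranging gives the reaction functions q_I = (156 - 3q_L)/6 and q_L = (124 - 3q_I)/6.
Solving the pair: q_I = 188/9, q_L = 92/9.
Total output Q = 280/9, so price P = 172 - 3·(280/9) = 236/3.

78.67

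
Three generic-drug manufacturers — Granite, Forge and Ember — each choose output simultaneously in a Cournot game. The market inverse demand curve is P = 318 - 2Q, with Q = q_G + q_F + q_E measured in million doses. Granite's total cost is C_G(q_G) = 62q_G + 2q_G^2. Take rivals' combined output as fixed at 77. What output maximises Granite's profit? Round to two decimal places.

12.75

With rivals' combined output fixed at 77, Granite's profit is π_G = (318 - 2·77 - 2q_G)q_G - (62q_G + 2q_G²) = (164 - 2q_G)q_G - (62q_G + 2q_G²).
∂π_G/∂q_G = 102 - 8q_G = 0, so q_G = 51/4.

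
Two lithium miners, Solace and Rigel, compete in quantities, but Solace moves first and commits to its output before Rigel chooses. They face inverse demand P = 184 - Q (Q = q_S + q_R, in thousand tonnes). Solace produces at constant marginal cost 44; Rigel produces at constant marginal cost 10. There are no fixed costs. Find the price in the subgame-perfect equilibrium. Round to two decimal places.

70.50

Solve by backward induction. Given q_S, the follower Rigel maximises π_R = (184 - q_S - q_R)q_R - 10q_R.
Setting the follower's marginal profit to zero, 174 - q_S - 2q_R = 0, i.e. q_R = (174 - q_S)/2.
Solace substitutes q_R(q_S) into its own profit: π_S = q_S(184 - q_S - (174 - q_S)/2) - 44q_S = (97 - (1/2)q_S)q_S - 44q_S.
Maximising: ∂π_S/∂q_S = 53 - q_S = 0, giving q_S = 53.
Then q_R = (174 - 53)/2 = 121/2.
Total output Q = 227/2, so price P = 184 - 227/2 = 141/2.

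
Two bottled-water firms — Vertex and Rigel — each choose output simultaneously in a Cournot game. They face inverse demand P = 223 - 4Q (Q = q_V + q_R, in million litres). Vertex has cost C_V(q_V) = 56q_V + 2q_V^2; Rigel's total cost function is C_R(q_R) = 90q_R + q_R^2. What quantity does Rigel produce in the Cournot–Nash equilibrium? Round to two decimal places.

Vertex's profit: π_V = (223 - 4Q)q_V - (56q_V + 2q_V²). Setting ∂π_V/∂q_V = 0: 167 - 12q_V - 4(q_R) = 0.
Rigel's first-order condition: 133 - 10q_R - 4(q_V) = 0.
Rearranging gives the reaction functions q_V = (167 - 4q_R)/12 and q_R = (133 - 4q_V)/10.
Substituting one into the other gives q_V = 569/52 and q_R = 116/13.

8.92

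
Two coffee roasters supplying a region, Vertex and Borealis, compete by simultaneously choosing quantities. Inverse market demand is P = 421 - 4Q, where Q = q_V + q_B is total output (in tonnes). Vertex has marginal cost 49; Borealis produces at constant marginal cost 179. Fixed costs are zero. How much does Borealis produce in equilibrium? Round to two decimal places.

Vertex's profit: π_V = (421 - 4Q)q_V - (49q_V). Setting ∂π_V/∂q_V = 0: 372 - 8q_V - 4(q_B) = 0.
Borealis's first-order condition: 242 - 8q_B - 4(q_V) = 0.
So q_V = (372 - 4q_B)/8 and q_B = (242 - 4q_V)/8.
Substituting one into the other gives q_V = 251/6 and q_B = 28/3.

9.33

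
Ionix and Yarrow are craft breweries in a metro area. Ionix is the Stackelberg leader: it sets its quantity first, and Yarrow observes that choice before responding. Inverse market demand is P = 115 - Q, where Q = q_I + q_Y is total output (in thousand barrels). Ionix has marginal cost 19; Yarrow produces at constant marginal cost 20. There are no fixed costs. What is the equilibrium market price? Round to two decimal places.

43.25

Solve by backward induction. Given q_I, the follower Yarrow maximises π_Y = (115 - q_I - q_Y)q_Y - 20q_Y.
Follower FOC: 95 - q_I - 2q_Y = 0, so q_Y(q_I) = (95 - q_I)/2.
Ionix substitutes q_Y(q_I) into its own profit: π_I = q_I(115 - q_I - (95 - q_I)/2) - 19q_I = (135/2 - (1/2)q_I)q_I - 19q_I.
The leader's first-order condition 97/2 - q_I = 0 yields q_I = 97/2.
Then q_Y = (95 - 97/2)/2 = 93/4.
Total output Q = 287/4, so price P = 115 - 287/4 = 173/4.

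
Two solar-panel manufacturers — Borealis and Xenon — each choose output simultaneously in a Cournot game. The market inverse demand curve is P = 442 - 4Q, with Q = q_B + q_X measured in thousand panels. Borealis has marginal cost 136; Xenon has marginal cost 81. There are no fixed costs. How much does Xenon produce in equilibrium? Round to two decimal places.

Borealis's profit: π_B = (442 - 4Q)q_B - (136q_B). Setting ∂π_B/∂q_B = 0: 306 - 8q_B - 4(q_X) = 0.
Xenon's profit: π_X = (442 - 4Q)q_X - (81q_X). Setting ∂π_X/∂q_X = 0: 361 - 8q_X - 4(q_B) = 0.
Rearranging gives the reaction functions q_B = (306 - 4q_X)/8 and q_X = (361 - 4q_B)/8.
Solving the pair: q_B = 251/12, q_X = 104/3.

34.67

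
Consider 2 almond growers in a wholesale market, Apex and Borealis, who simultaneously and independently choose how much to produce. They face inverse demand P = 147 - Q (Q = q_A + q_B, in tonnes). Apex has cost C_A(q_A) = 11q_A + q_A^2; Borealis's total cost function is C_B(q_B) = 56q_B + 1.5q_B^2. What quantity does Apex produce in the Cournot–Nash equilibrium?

31

Apex's profit: π_A = (147 - Q)q_A - (11q_A + q_A²). Setting ∂π_A/∂q_A = 0: 136 - 4q_A - (q_B) = 0.
Borealis's profit: π_B = (147 - Q)q_B - (56q_B + (3/2)q_B²). Setting ∂π_B/∂q_B = 0: 91 - 5q_B - (q_A) = 0.
Rearranging gives the reaction functions q_A = (136 - q_B)/4 and q_B = (91 - q_A)/5.
Substituting one into the other gives q_A = 31 and q_B = 12.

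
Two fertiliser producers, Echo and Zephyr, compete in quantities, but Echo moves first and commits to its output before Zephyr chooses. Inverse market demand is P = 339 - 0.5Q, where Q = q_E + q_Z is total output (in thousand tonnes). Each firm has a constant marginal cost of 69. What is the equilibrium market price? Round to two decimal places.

Solve by backward induction. Given q_E, the follower Zephyr maximises π_Z = (339 - (1/2)q_E - (1/2)q_Z)q_Z - 69q_Z.
Follower FOC: 270 - (1/2)q_E - q_Z = 0, so q_Z(q_E) = (270 - (1/2)q_E).
The leader anticipates this reaction. Substituting into P = 339 - 0.5Q gives P = 204 - (1/4)q_E, so π_E = (204 - (1/4)q_E)q_E - 69q_E.
The leader's first-order condition 135 - (1/2)q_E = 0 yields q_E = 270.
Then q_Z = (270 - (1/2)·270) = 135.
Total output Q = 405, so price P = 339 - (1/2)·405 = 273/2.

136.50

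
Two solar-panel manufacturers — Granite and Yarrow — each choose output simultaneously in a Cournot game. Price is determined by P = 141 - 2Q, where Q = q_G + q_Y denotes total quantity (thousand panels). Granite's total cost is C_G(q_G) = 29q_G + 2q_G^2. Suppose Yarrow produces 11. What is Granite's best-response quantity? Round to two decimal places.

11.25

With the rival's output fixed at 11, Granite's profit is π_G = (141 - 2·11 - 2q_G)q_G - (29q_G + 2q_G²) = (119 - 2q_G)q_G - (29q_G + 2q_G²).
∂π_G/∂q_G = 90 - 8q_G = 0, so q_G = 45/4.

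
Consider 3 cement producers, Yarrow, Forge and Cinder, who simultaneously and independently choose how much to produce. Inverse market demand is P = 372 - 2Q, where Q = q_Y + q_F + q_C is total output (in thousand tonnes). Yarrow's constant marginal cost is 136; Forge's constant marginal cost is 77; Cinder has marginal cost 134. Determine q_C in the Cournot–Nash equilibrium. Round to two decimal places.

22.88

Yarrow's profit: π_Y = (372 - 2Q)q_Y - (136q_Y). Setting ∂π_Y/∂q_Y = 0: 236 - 4q_Y - 2(q_F + q_C) = 0.
Forge's profit: π_F = (372 - 2Q)q_F - (77q_F). Setting ∂π_F/∂q_F = 0: 295 - 4q_F - 2(q_Y + q_C) = 0.
Cinder's profit: π_C = (372 - 2Q)q_C - (134q_C). Setting ∂π_C/∂q_C = 0: 238 - 4q_C - 2(q_Y + q_F) = 0.
Adding the 3 first-order conditions: 769 − 8Q = 0, so Q = 769/8.
Back-substituting: q_Y = (236 − 769/4)/2 = 175/8, q_F = (295 − 769/4)/2 = 411/8, q_C = (238 − 769/4)/2 = 183/8.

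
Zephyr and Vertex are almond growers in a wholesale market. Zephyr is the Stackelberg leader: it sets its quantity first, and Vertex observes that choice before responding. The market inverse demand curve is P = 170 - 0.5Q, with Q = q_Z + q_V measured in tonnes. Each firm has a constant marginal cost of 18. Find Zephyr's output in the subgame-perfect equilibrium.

152

The follower Vertex best-responds to any q_Z: π_V = (170 - 0.5Q)q_V - 18q_V.
Setting the follower's marginal profit to zero, 152 - (1/2)q_Z - q_V = 0, i.e. q_V = (152 - (1/2)q_Z).
Zephyr substitutes q_V(q_Z) into its own profit: π_Z = q_Z(170 - (1/2)q_Z - (152 - (1/2)q_Z)/2) - 18q_Z = (94 - (1/4)q_Z)q_Z - 18q_Z.
Leader FOC: 76 - (1/2)q_Z = 0, so q_Z = 152.
Then q_V = (152 - (1/2)·152) = 76.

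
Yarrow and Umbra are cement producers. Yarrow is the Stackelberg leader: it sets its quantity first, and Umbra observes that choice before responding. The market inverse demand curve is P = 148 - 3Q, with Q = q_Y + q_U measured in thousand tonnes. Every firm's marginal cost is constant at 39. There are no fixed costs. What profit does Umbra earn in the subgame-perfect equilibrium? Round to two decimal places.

247.52

Solve by backward induction. Given q_Y, the follower Umbra maximises π_U = (148 - 3q_Y - 3q_U)q_U - 39q_U.
Follower FOC: 109 - 3q_Y - 6q_U = 0, so q_U(q_Y) = (109 - 3q_Y)/6.
Yarrow substitutes q_U(q_Y) into its own profit: π_Y = q_Y(148 - 3q_Y - (109 - 3q_Y)/2) - 39q_Y = (187/2 - (3/2)q_Y)q_Y - 39q_Y.
The leader's first-order condition 109/2 - 3q_Y = 0 yields q_Y = 109/6.
Then q_U = (109 - 3·(109/6))/6 = 109/12.
Price P = 148 - 3·(109/4) = 265/4.
Umbra's profit: (265/4 - 39)·(109/12) = 247.5208.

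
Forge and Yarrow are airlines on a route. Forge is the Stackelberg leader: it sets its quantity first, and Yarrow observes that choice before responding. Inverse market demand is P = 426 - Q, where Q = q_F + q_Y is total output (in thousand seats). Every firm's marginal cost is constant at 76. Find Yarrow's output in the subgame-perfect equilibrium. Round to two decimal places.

87.50

Solve by backward induction. Given q_F, the follower Yarrow maximises π_Y = (426 - q_F - q_Y)q_Y - 76q_Y.
Setting the follower's marginal profit to zero, 350 - q_F - 2q_Y = 0, i.e. q_Y = (350 - q_F)/2.
The leader anticipates this reaction. Substituting into P = 426 - Q gives P = 251 - (1/2)q_F, so π_F = (251 - (1/2)q_F)q_F - 76q_F.
The leader's first-order condition 175 - q_F = 0 yields q_F = 175.
Then q_Y = (350 - 175)/2 = 175/2.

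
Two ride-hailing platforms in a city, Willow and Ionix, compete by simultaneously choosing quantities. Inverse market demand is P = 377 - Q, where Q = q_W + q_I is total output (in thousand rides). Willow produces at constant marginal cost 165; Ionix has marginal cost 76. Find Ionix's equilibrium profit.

16900

Willow's profit: π_W = (377 - Q)q_W - (165q_W). Setting ∂π_W/∂q_W = 0: 212 - 2q_W - (q_I) = 0.
Ionix's first-order condition: 301 - 2q_I - (q_W) = 0.
So q_W = (212 - q_I)/2 and q_I = (301 - q_W)/2.
Substituting one into the other gives q_W = 41 and q_I = 130.
Price P = 377 - 171 = 206.
Ionix's profit: (206 - 76)·130 = 16900.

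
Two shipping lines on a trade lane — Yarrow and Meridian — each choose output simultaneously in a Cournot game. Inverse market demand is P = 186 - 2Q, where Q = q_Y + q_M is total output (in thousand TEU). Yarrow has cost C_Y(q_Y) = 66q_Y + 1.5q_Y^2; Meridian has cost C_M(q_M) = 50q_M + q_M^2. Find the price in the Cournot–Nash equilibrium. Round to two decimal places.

Yarrow's profit: π_Y = (186 - 2Q)q_Y - (66q_Y + (3/2)q_Y²). Setting ∂π_Y/∂q_Y = 0: 120 - 7q_Y - 2(q_M) = 0.
Meridian's first-order condition: 136 - 6q_M - 2(q_Y) = 0.
So q_Y = (120 - 2q_M)/7 and q_M = (136 - 2q_Y)/6.
Solving the pair: q_Y = 224/19, q_M = 356/19.
Total output Q = 580/19, so price P = 186 - 2·(580/19) = 124.9474.

124.95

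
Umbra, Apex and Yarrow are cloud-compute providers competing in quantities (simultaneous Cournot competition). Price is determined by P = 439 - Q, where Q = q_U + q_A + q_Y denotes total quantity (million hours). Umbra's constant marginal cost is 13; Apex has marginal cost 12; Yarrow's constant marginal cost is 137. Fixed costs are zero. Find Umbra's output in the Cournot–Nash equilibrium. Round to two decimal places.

Umbra's profit: π_U = (439 - Q)q_U - (13q_U). Setting ∂π_U/∂q_U = 0: 426 - 2q_U - (q_A + q_Y) = 0.
Apex's profit: π_A = (439 - Q)q_A - (12q_A). Setting ∂π_A/∂q_A = 0: 427 - 2q_A - (q_U + q_Y) = 0.
Yarrow's first-order condition: 302 - 2q_Y - (q_U + q_A) = 0.
Summing all 3 equations gives 1155 − 4Q = 0, hence Q = 1155/4.
Back-substituting: q_U = (426 − 1155/4) = 549/4, q_A = (427 − 1155/4) = 553/4, q_Y = (302 − 1155/4) = 53/4.

137.25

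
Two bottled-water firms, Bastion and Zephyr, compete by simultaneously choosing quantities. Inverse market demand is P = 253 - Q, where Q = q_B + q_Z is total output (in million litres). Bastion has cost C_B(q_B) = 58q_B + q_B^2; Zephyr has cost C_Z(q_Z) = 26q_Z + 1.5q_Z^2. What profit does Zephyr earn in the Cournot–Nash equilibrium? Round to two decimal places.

3520.56

Bastion's profit: π_B = (253 - Q)q_B - (58q_B + q_B²). Setting ∂π_B/∂q_B = 0: 195 - 4q_B - (q_Z) = 0.
Zephyr's first-order condition: 227 - 5q_Z - (q_B) = 0.
Rearranging gives the reaction functions q_B = (195 - q_Z)/4 and q_Z = (227 - q_B)/5.
Substituting one into the other gives q_B = 748/19 and q_Z = 713/19.
Price P = 253 - 1461/19 = 176.1053.
Zephyr's profit: 176.1053·(713/19) - 26·(713/19) - (3/2)(713/19)² = 3520.5609.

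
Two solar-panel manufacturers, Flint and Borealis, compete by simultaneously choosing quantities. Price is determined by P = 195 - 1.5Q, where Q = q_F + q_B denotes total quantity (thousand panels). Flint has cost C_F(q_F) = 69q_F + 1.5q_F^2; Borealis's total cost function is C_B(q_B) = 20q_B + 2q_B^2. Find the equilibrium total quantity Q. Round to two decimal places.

Flint's profit: π_F = (195 - 1.5Q)q_F - (69q_F + (3/2)q_F²). Setting ∂π_F/∂q_F = 0: 126 - 6q_F - (3/2)(q_B) = 0.
Borealis's profit: π_B = (195 - 1.5Q)q_B - (20q_B + 2q_B²). Setting ∂π_B/∂q_B = 0: 175 - 7q_B - (3/2)(q_F) = 0.
So q_F = (126 - (3/2)q_B)/6 and q_B = (175 - (3/2)q_F)/7.
Substituting one into the other gives q_F = 826/53 and q_B = 1148/53.
Total output Q = 826/53 + 1148/53 = 1974/53.

37.25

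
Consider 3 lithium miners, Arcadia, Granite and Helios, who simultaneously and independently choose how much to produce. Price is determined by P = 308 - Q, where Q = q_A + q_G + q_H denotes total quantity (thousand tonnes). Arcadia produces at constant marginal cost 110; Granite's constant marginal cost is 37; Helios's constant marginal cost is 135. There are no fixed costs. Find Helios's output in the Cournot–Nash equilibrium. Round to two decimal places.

12.50

Arcadia's profit: π_A = (308 - Q)q_A - (110q_A). Setting ∂π_A/∂q_A = 0: 198 - 2q_A - (q_G + q_H) = 0.
Granite's first-order condition: 271 - 2q_G - (q_A + q_H) = 0.
Helios's first-order condition: 173 - 2q_H - (q_A + q_G) = 0.
Adding the 3 first-order conditions: 642 − 4Q = 0, so Q = 321/2.
Back-substituting: q_A = (198 − 321/2) = 75/2, q_G = (271 − 321/2) = 221/2, q_H = (173 − 321/2) = 25/2.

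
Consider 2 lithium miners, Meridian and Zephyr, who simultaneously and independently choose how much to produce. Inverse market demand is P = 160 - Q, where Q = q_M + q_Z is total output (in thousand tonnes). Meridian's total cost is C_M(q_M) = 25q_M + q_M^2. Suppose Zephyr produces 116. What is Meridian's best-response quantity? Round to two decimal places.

4.75

With the rival's output fixed at 116, Meridian's profit is π_M = (160 - 116 - q_M)q_M - (25q_M + q_M²) = (44 - q_M)q_M - (25q_M + q_M²).
∂π_M/∂q_M = 19 - 4q_M = 0, so q_M = 19/4.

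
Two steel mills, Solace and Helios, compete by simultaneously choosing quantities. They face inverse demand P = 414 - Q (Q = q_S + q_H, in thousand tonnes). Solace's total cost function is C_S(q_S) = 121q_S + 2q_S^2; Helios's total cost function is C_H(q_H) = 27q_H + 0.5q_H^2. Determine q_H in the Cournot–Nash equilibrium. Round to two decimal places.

119.35

Solace's profit: π_S = (414 - Q)q_S - (121q_S + 2q_S²). Setting ∂π_S/∂q_S = 0: 293 - 6q_S - (q_H) = 0.
Helios's first-order condition: 387 - 3q_H - (q_S) = 0.
Rearranging gives the reaction functions q_S = (293 - q_H)/6 and q_H = (387 - q_S)/3.
Substituting one into the other gives q_S = 492/17 and q_H = 119.3529.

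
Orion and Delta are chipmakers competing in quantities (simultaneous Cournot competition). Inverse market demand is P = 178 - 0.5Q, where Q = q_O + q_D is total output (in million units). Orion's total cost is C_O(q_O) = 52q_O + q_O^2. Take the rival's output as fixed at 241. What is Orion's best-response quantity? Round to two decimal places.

With the rival's output fixed at 241, Orion's profit is π_O = (178 - (1/2)·241 - (1/2)q_O)q_O - (52q_O + q_O²) = (115/2 - (1/2)q_O)q_O - (52q_O + q_O²).
∂π_O/∂q_O = 11/2 - 3q_O = 0, so q_O = 11/6.

1.83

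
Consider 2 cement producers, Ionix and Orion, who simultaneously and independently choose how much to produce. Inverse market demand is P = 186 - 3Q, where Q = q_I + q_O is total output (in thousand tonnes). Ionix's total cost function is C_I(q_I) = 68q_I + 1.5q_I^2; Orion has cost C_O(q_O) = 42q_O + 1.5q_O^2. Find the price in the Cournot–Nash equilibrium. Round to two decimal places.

120.50

Ionix's profit: π_I = (186 - 3Q)q_I - (68q_I + (3/2)q_I²). Setting ∂π_I/∂q_I = 0: 118 - 9q_I - 3(q_O) = 0.
Orion's profit: π_O = (186 - 3Q)q_O - (42q_O + (3/2)q_O²). Setting ∂π_O/∂q_O = 0: 144 - 9q_O - 3(q_I) = 0.
Rearranging gives the reaction functions q_I = (118 - 3q_O)/9 and q_O = (144 - 3q_I)/9.
Solving the pair: q_I = 35/4, q_O = 157/12.
Total output Q = 131/6, so price P = 186 - 3·(131/6) = 241/2.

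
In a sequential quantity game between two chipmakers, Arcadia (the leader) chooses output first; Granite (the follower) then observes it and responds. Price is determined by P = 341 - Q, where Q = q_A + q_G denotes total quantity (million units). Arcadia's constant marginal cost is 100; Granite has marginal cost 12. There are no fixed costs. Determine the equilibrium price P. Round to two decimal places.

Solve by backward induction. Given q_A, the follower Granite maximises π_G = (341 - q_A - q_G)q_G - 12q_G.
∂π_G/∂q_G = 329 - q_A - 2q_G = 0 gives the reaction function q_G = (329 - q_A)/2.
The leader anticipates this reaction. Substituting into P = 341 - Q gives P = 353/2 - (1/2)q_A, so π_A = (353/2 - (1/2)q_A)q_A - 100q_A.
Maximising: ∂π_A/∂q_A = 153/2 - q_A = 0, giving q_A = 153/2.
Then q_G = (329 - 153/2)/2 = 505/4.
Total output Q = 811/4, so price P = 341 - 811/4 = 553/4.

138.25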